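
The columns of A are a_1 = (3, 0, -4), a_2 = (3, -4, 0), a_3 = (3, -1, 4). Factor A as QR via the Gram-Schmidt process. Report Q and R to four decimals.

Q = [[0.6000, 0.4116, 0.6860], [0.0000, -0.8575, 0.5145], [-0.8000, 0.3087, 0.5145]], R = [[5.0000, 1.8000, -1.4000], [0.0000, 4.6648, 3.3271], [0.0000, 0.0000, 3.6015]]

a_1 = (3, 0, -4); ‖a_1‖ = 5.0000, so q_1 = (0.6000, 0.0000, -0.8000).
q_1·a_2 = 0.6000·3 + 0.0000·(-4) + (-0.8000)·0 = 1.8000.
u_2 = a_2 − 1.8000·q_1 = (1.9200, -4.0000, 1.4400).
‖u_2‖ = 4.6648, so q_2 = (0.4116, -0.8575, 0.3087).
q_1·a_3 = 0.6000·3 + 0.0000·(-1) + (-0.8000)·4 = -1.4000; q_2·a_3 = 0.4116·3 + (-0.8575)·(-1) + 0.3087·4 = 3.3271.
u_3 = a_3 + 1.4000·q_1 − 3.3271·q_2 = (2.4706, 1.8529, 1.8529).
‖u_3‖ = 3.6015, so q_3 = (0.6860, 0.5145, 0.5145).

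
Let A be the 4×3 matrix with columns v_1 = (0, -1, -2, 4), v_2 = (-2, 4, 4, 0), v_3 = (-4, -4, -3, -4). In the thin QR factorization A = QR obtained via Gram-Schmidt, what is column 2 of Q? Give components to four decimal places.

e_2 = (-0.3705, 0.6351, 0.5293, 0.4234)

v_1 = (0, -1, -2, 4); ‖v_1‖ = 4.5826, so e_1 = (0.0000, -0.2182, -0.4364, 0.8729).
e_1·v_2 = 0.0000·(-2) + (-0.2182)·4 + (-0.4364)·4 + 0.8729·0 = -2.6186.
u_2 = v_2 + 2.6186·e_1 = (-2.0000, 3.4286, 2.8571, 2.2857).
‖u_2‖ = 5.3984, so e_2 = (-0.3705, 0.6351, 0.5293, 0.4234).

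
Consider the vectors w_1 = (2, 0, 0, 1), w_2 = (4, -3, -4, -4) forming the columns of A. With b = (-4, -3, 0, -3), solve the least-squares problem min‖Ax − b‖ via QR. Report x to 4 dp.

w_1 = (2, 0, 0, 1); ‖w_1‖ = 2.2361, so q_1 = (0.8944, 0.0000, 0.0000, 0.4472).
q_1·w_2 = 0.8944·4 + 0.0000·(-3) + 0.0000·(-4) + 0.4472·(-4) = 1.7889.
u_2 = w_2 − 1.7889·q_1 = (2.4000, -3.0000, -4.0000, -4.8000).
‖u_2‖ = 7.3348, so q_2 = (0.3272, -0.4090, -0.5453, -0.6544).
Qᵀb = (-4.9193, 1.8814).
Back-substitute: x_2 = 1.8814/7.3348 = 0.2565.
x_1 = (-4.9193 − 1.7889·0.2565)/2.2361 = -2.4052.

x = (-2.4052, 0.2565)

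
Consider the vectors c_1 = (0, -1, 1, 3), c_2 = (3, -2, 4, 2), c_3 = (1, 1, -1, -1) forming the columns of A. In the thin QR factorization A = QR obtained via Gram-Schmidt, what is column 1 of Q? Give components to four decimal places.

q_1 = (0.0000, -0.3015, 0.3015, 0.9045)

c_1 = (0, -1, 1, 3); ‖c_1‖ = 3.3166, so q_1 = (0.0000, -0.3015, 0.3015, 0.9045).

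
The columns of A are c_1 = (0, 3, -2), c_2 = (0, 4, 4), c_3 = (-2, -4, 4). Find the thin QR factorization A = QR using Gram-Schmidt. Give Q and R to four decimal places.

Q = [[0.0000, 0.0000, -1.0000], [0.8321, 0.5547, 0.0000], [-0.5547, 0.8321, 0.0000]], R = [[3.6056, 1.1094, -5.5470], [0.0000, 5.5470, 1.1094], [0.0000, 0.0000, 2.0000]]

c_1 = (0, 3, -2); ‖c_1‖ = 3.6056, so q_1 = (0.0000, 0.8321, -0.5547).
q_1·c_2 = 0.0000·0 + 0.8321·4 + (-0.5547)·4 = 1.1094.
u_2 = c_2 − 1.1094·q_1 = (0.0000, 3.0769, 4.6154).
‖u_2‖ = 5.5470, so q_2 = (0.0000, 0.5547, 0.8321).
q_1·c_3 = 0.0000·(-2) + 0.8321·(-4) + (-0.5547)·4 = -5.5470; q_2·c_3 = 0.0000·(-2) + 0.5547·(-4) + 0.8321·4 = 1.1094.
u_3 = c_3 + 5.5470·q_1 − 1.1094·q_2 = (-2.0000, 0.0000, 0.0000).
‖u_3‖ = 2.0000, so q_3 = (-1.0000, 0.0000, 0.0000).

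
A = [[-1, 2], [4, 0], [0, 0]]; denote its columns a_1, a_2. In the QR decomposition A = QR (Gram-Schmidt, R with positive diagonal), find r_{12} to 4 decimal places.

q_1 = a_1/‖a_1‖ = (-1, 4, 0)/4.1231 = (-0.2425, 0.9701, 0.0000).
r_{12} = q_1·a_2 = -0.4851.

r_{12} = -0.4851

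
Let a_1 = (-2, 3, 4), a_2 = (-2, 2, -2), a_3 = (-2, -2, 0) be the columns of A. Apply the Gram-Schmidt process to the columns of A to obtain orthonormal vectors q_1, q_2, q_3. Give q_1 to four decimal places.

a_1 = (-2, 3, 4); ‖a_1‖ = 5.3852, so q_1 = (-0.3714, 0.5571, 0.7428).

q_1 = (-0.3714, 0.5571, 0.7428)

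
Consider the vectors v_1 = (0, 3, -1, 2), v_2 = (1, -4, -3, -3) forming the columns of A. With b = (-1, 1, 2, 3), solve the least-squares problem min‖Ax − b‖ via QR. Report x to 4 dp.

q_1 = v_1/‖v_1‖ = (0, 3, -1, 2)/3.7417 = (0.0000, 0.8018, -0.2673, 0.5345).
r_{12} = q_1·v_2 = -4.0089.
u_2 = v_2 + 4.0089·q_1 = (1.0000, -0.7857, -4.0714, -0.8571).
‖u_2‖ = 4.3507, so q_2 = (0.2298, -0.1806, -0.9358, -0.1970).
Qᵀb = (1.8708, -2.8731).
Back-substitute: x_2 = -2.8731/4.3507 = -0.6604.
x_1 = (1.8708 + 4.0089·(-0.6604))/3.7417 = -0.2075.

x = (-0.2075, -0.6604)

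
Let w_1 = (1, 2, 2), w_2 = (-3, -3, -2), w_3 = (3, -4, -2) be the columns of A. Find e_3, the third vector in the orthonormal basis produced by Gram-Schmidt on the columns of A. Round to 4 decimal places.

e_3 = (0.3714, -0.7428, 0.5571)

w_1 = (1, 2, 2); ‖w_1‖ = 3.0000, so e_1 = (0.3333, 0.6667, 0.6667).
e_1·w_2 = 0.3333·(-3) + 0.6667·(-3) + 0.6667·(-2) = -4.3333.
u_2 = w_2 + 4.3333·e_1 = (-1.5556, -0.1111, 0.8889).
‖u_2‖ = 1.7951, so e_2 = (-0.8666, -0.0619, 0.4952).
e_1·w_3 = 0.3333·3 + 0.6667·(-4) + 0.6667·(-2) = -3.0000; e_2·w_3 = (-0.8666)·3 + (-0.0619)·(-4) + 0.4952·(-2) = -3.3425.
u_3 = w_3 + 3.0000·e_1 + 3.3425·e_2 = (1.1034, -2.2069, 1.6552).
‖u_3‖ = 2.9711, so e_3 = (0.3714, -0.7428, 0.5571).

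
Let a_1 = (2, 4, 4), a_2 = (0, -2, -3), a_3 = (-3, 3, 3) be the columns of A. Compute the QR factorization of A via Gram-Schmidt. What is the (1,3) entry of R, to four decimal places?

r_{13} = 3.0000

q_1 = a_1/‖a_1‖ = (2, 4, 4)/6.0000 = (0.3333, 0.6667, 0.6667).
r_{13} = q_1·a_3 = 3.0000.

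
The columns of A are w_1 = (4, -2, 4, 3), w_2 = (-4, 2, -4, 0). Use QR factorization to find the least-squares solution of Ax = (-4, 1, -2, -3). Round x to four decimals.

w_1 = (4, -2, 4, 3); ‖w_1‖ = 6.7082, so q_1 = (0.5963, -0.2981, 0.5963, 0.4472).
q_1·w_2 = 0.5963·(-4) + (-0.2981)·2 + 0.5963·(-4) + 0.4472·0 = -5.3666.
u_2 = w_2 + 5.3666·q_1 = (-0.8000, 0.4000, -0.8000, 2.4000).
‖u_2‖ = 2.6833, so q_2 = (-0.2981, 0.1491, -0.2981, 0.8944).
Qᵀb = (-5.2175, -0.7454).
Back-substitute: x_2 = -0.7454/2.6833 = -0.2778.
x_1 = (-5.2175 + 5.3666·(-0.2778))/6.7082 = -1.0000.

x = (-1.0000, -0.2778)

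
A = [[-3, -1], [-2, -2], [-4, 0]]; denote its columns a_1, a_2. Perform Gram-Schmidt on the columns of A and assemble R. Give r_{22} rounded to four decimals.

a_1 = (-3, -2, -4); ‖a_1‖ = 5.3852, so q_1 = (-0.5571, -0.3714, -0.7428).
q_1·a_2 = (-0.5571)·(-1) + (-0.3714)·(-2) + (-0.7428)·0 = 1.2999.
u_2 = a_2 − 1.2999·q_1 = (-0.2759, -1.5172, 0.9655).
r_{22} = ‖u_2‖ = 1.8194.

r_{22} = 1.8194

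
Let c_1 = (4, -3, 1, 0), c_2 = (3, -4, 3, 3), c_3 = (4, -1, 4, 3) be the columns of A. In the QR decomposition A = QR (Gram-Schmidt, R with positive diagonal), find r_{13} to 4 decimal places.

c_1 = (4, -3, 1, 0); ‖c_1‖ = 5.0990, so e_1 = (0.7845, -0.5883, 0.1961, 0.0000).
r_{13} = e_1·c_3 = 4.5107.

r_{13} = 4.5107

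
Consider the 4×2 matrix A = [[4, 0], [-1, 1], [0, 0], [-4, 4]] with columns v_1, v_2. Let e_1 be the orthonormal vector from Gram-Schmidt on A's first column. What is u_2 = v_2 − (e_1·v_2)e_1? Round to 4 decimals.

u_2 = (2.0606, 0.4848, 0.0000, 1.9394)

v_1 = (4, -1, 0, -4); ‖v_1‖ = 5.7446, so e_1 = (0.6963, -0.1741, 0.0000, -0.6963).
e_1·v_2 = 0.6963·0 + (-0.1741)·1 + 0.0000·0 + (-0.6963)·4 = -2.9593.
u_2 = v_2 + 2.9593·e_1 = (2.0606, 0.4848, 0.0000, 1.9394).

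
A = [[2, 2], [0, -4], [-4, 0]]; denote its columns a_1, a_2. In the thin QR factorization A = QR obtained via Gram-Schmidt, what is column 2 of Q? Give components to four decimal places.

q_2 = (0.3651, -0.9129, 0.1826)

a_1 = (2, 0, -4); ‖a_1‖ = 4.4721, so q_1 = (0.4472, 0.0000, -0.8944).
q_1·a_2 = 0.4472·2 + 0.0000·(-4) + (-0.8944)·0 = 0.8944.
u_2 = a_2 − 0.8944·q_1 = (1.6000, -4.0000, 0.8000).
‖u_2‖ = 4.3818, so q_2 = (0.3651, -0.9129, 0.1826).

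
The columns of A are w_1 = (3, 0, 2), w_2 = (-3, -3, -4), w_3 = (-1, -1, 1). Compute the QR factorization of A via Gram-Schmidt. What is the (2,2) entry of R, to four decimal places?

e_1 = w_1/‖w_1‖ = (3, 0, 2)/3.6056 = (0.8321, 0.0000, 0.5547).
r_{12} = e_1·w_2 = -4.7150.
u_2 = w_2 + 4.7150·e_1 = (0.9231, -3.0000, -1.3846).
r_{22} = ‖u_2‖ = 3.4306.

r_{22} = 3.4306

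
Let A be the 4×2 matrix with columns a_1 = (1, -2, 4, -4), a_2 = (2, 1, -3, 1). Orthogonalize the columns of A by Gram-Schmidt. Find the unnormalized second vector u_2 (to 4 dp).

q_1 = a_1/‖a_1‖ = (1, -2, 4, -4)/6.0828 = (0.1644, -0.3288, 0.6576, -0.6576).
r_{12} = q_1·a_2 = -2.6304.
u_2 = a_2 + 2.6304·q_1 = (2.4324, 0.1351, -1.2703, -0.7297).

u_2 = (2.4324, 0.1351, -1.2703, -0.7297)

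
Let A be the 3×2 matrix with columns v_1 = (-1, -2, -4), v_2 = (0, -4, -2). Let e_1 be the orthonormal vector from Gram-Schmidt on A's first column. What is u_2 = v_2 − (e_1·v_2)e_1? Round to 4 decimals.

u_2 = (0.7619, -2.4762, 1.0476)

e_1 = v_1/‖v_1‖ = (-1, -2, -4)/4.5826 = (-0.2182, -0.4364, -0.8729).
r_{12} = e_1·v_2 = 3.4915.
u_2 = v_2 − 3.4915·e_1 = (0.7619, -2.4762, 1.0476).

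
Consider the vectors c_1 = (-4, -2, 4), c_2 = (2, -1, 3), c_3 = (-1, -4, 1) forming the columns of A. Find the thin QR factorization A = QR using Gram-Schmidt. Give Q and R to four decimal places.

Q = [[-0.6667, 0.7396, 0.0925], [-0.3333, -0.1849, -0.9245], [0.6667, 0.6472, -0.3698]], R = [[6.0000, 1.0000, 2.6667], [0.0000, 3.6056, 0.6472], [0.0000, 0.0000, 3.2358]]

c_1 = (-4, -2, 4); ‖c_1‖ = 6.0000, so e_1 = (-0.6667, -0.3333, 0.6667).
e_1·c_2 = (-0.6667)·2 + (-0.3333)·(-1) + 0.6667·3 = 1.0000.
u_2 = c_2 − 1.0000·e_1 = (2.6667, -0.6667, 2.3333).
‖u_2‖ = 3.6056, so e_2 = (0.7396, -0.1849, 0.6472).
e_1·c_3 = (-0.6667)·(-1) + (-0.3333)·(-4) + 0.6667·1 = 2.6667; e_2·c_3 = 0.7396·(-1) + (-0.1849)·(-4) + 0.6472·1 = 0.6472.
u_3 = c_3 − 2.6667·e_1 − 0.6472·e_2 = (0.2991, -2.9915, -1.1966).
‖u_3‖ = 3.2358, so e_3 = (0.0925, -0.9245, -0.3698).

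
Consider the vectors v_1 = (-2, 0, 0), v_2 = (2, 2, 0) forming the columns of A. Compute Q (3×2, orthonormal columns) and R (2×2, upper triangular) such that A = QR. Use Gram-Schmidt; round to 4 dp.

Q = [[-1.0000, 0.0000], [0.0000, 1.0000], [0.0000, 0.0000]], R = [[2.0000, -2.0000], [0.0000, 2.0000]]

v_1 = (-2, 0, 0); ‖v_1‖ = 2.0000, so e_1 = (-1.0000, 0.0000, 0.0000).
e_1·v_2 = (-1.0000)·2 + 0.0000·2 + 0.0000·0 = -2.0000.
u_2 = v_2 + 2.0000·e_1 = (0.0000, 2.0000, 0.0000).
‖u_2‖ = 2.0000, so e_2 = (0.0000, 1.0000, 0.0000).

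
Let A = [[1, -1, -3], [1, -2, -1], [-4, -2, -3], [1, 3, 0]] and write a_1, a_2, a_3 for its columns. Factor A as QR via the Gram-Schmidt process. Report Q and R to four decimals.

e_1 = a_1/‖a_1‖ = (1, 1, -4, 1)/4.3589 = (0.2294, 0.2294, -0.9177, 0.2294).
r_{12} = e_1·a_2 = 1.8353.
u_2 = a_2 − 1.8353·e_1 = (-1.4211, -2.4211, -0.3158, 2.5789).
‖u_2‖ = 3.8251, so e_2 = (-0.3715, -0.6329, -0.0826, 0.6742).
r_{13} = e_1·a_3 = 1.8353; r_{23} = e_2·a_3 = 1.9951.
u_3 = a_3 − 1.8353·e_1 − 1.9951·e_2 = (-2.6799, -0.1583, -1.1511, -1.7662).
‖u_3‖ = 3.4134, so e_3 = (-0.7851, -0.0464, -0.3372, -0.5174).

Q = [[0.2294, -0.3715, -0.7851], [0.2294, -0.6329, -0.0464], [-0.9177, -0.0826, -0.3372], [0.2294, 0.6742, -0.5174]], R = [[4.3589, 1.8353, 1.8353], [0.0000, 3.8251, 1.9951], [0.0000, 0.0000, 3.4134]]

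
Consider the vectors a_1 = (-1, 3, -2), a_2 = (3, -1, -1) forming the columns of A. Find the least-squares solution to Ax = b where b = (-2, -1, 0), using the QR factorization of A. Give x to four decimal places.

a_1 = (-1, 3, -2); ‖a_1‖ = 3.7417, so e_1 = (-0.2673, 0.8018, -0.5345).
e_1·a_2 = (-0.2673)·3 + 0.8018·(-1) + (-0.5345)·(-1) = -1.0690.
u_2 = a_2 + 1.0690·e_1 = (2.7143, -0.1429, -1.5714).
‖u_2‖ = 3.1396, so e_2 = (0.8645, -0.0455, -0.5005).
Qᵀb = (-0.2673, -1.6836).
Back-substitute: x_2 = -1.6836/3.1396 = -0.5362.
x_1 = (-0.2673 + 1.0690·(-0.5362))/3.7417 = -0.2246.

x = (-0.2246, -0.5362)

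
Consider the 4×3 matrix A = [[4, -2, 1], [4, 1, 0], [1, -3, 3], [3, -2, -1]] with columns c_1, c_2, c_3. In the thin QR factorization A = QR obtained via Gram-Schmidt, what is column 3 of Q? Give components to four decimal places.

e_1 = c_1/‖c_1‖ = (4, 4, 1, 3)/6.4807 = (0.6172, 0.6172, 0.1543, 0.4629).
r_{12} = e_1·c_2 = -2.0059.
u_2 = c_2 + 2.0059·e_1 = (-0.7619, 2.2381, -2.6905, -1.0714).
‖u_2‖ = 3.7385, so e_2 = (-0.2038, 0.5987, -0.7197, -0.2866).
r_{13} = e_1·c_3 = 0.6172; r_{23} = e_2·c_3 = -2.0762.
u_3 = c_3 − 0.6172·e_1 + 2.0762·e_2 = (0.1959, 0.8620, 1.4106, -1.8807).
‖u_3‖ = 2.5116, so e_3 = (0.0780, 0.3432, 0.5616, -0.7488).

e_3 = (0.0780, 0.3432, 0.5616, -0.7488)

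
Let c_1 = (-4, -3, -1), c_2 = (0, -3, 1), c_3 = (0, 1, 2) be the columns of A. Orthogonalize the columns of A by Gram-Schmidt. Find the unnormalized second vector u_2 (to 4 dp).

u_2 = (1.2308, -2.0769, 1.3077)

c_1 = (-4, -3, -1); ‖c_1‖ = 5.0990, so q_1 = (-0.7845, -0.5883, -0.1961).
q_1·c_2 = (-0.7845)·0 + (-0.5883)·(-3) + (-0.1961)·1 = 1.5689.
u_2 = c_2 − 1.5689·q_1 = (1.2308, -2.0769, 1.3077).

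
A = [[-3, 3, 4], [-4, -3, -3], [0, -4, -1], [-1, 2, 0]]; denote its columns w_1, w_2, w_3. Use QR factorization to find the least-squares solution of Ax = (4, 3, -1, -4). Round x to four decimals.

x = (-0.7473, -0.5691, 0.8549)

e_1 = w_1/‖w_1‖ = (-3, -4, 0, -1)/5.0990 = (-0.5883, -0.7845, 0.0000, -0.1961).
r_{12} = e_1·w_2 = 0.1961.
u_2 = w_2 − 0.1961·e_1 = (3.1154, -2.8462, -4.0000, 2.0385).
‖u_2‖ = 6.1613, so e_2 = (0.5056, -0.4619, -0.6492, 0.3308).
r_{13} = e_1·w_3 = 0.0000; r_{23} = e_2·w_3 = 4.0576.
u_3 = w_3 + 0.0000·e_1 − 4.0576·e_2 = (1.9483, -1.1256, 1.6342, -1.3425).
‖u_3‖ = 3.0880, so e_3 = (0.6309, -0.3645, 0.5292, -0.4347).
Qᵀb = (-3.9223, -0.0375, 2.6399).
Back-substitute: x_3 = 2.6399/3.0880 = 0.8549.
x_2 = (-0.0375 − 4.0576·0.8549)/6.1613 = -0.5691.
x_1 = (-3.9223 − 0.1961·(-0.5691) + 0.0000·0.8549)/5.0990 = -0.7473.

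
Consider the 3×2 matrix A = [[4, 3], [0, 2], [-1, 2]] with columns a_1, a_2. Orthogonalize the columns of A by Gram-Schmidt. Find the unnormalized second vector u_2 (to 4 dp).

a_1 = (4, 0, -1); ‖a_1‖ = 4.1231, so e_1 = (0.9701, 0.0000, -0.2425).
e_1·a_2 = 0.9701·3 + 0.0000·2 + (-0.2425)·2 = 2.4254.
u_2 = a_2 − 2.4254·e_1 = (0.6471, 2.0000, 2.5882).

u_2 = (0.6471, 2.0000, 2.5882)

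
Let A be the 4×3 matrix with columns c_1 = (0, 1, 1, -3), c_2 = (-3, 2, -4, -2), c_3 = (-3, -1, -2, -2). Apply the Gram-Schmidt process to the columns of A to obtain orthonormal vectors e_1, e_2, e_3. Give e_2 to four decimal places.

e_2 = (-0.5341, 0.2913, -0.7769, -0.1619)

e_1 = c_1/‖c_1‖ = (0, 1, 1, -3)/3.3166 = (0.0000, 0.3015, 0.3015, -0.9045).
r_{12} = e_1·c_2 = 1.2060.
u_2 = c_2 − 1.2060·e_1 = (-3.0000, 1.6364, -4.3636, -0.9091).
‖u_2‖ = 5.6165, so e_2 = (-0.5341, 0.2913, -0.7769, -0.1619).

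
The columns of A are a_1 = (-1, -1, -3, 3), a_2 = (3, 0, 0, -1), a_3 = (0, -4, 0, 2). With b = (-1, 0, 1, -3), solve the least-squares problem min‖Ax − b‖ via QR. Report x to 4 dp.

a_1 = (-1, -1, -3, 3); ‖a_1‖ = 4.4721, so q_1 = (-0.2236, -0.2236, -0.6708, 0.6708).
q_1·a_2 = (-0.2236)·3 + (-0.2236)·0 + (-0.6708)·0 + 0.6708·(-1) = -1.3416.
u_2 = a_2 + 1.3416·q_1 = (2.7000, -0.3000, -0.9000, -0.1000).
‖u_2‖ = 2.8636, so q_2 = (0.9429, -0.1048, -0.3143, -0.0349).
q_1·a_3 = (-0.2236)·0 + (-0.2236)·(-4) + (-0.6708)·0 + 0.6708·2 = 2.2361; q_2·a_3 = 0.9429·0 + (-0.1048)·(-4) + (-0.3143)·0 + (-0.0349)·2 = 0.3492.
u_3 = a_3 − 2.2361·q_1 − 0.3492·q_2 = (0.1707, -3.4634, 1.6098, 0.5122).
‖u_3‖ = 3.8572, so q_3 = (0.0443, -0.8979, 0.4173, 0.1328).
Qᵀb = (-2.4597, -1.1524, -0.0253).
Back-substitute: x_3 = -0.0253/3.8572 = -0.0066.
x_2 = (-1.1524 − 0.3492·(-0.0066))/2.8636 = -0.4016.
x_1 = (-2.4597 + 1.3416·(-0.4016) − 2.2361·(-0.0066))/4.4721 = -0.6672.

x = (-0.6672, -0.4016, -0.0066)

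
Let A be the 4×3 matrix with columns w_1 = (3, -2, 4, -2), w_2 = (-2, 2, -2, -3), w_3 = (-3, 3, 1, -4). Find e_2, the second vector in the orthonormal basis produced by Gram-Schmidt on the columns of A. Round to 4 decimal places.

w_1 = (3, -2, 4, -2); ‖w_1‖ = 5.7446, so e_1 = (0.5222, -0.3482, 0.6963, -0.3482).
e_1·w_2 = 0.5222·(-2) + (-0.3482)·2 + 0.6963·(-2) + (-0.3482)·(-3) = -2.0889.
u_2 = w_2 + 2.0889·e_1 = (-0.9091, 1.2727, -0.5455, -3.7273).
‖u_2‖ = 4.0788, so e_2 = (-0.2229, 0.3120, -0.1337, -0.9138).

e_2 = (-0.2229, 0.3120, -0.1337, -0.9138)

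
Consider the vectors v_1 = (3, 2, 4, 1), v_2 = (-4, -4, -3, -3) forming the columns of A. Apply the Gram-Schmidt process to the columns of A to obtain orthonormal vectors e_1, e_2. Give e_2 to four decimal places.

v_1 = (3, 2, 4, 1); ‖v_1‖ = 5.4772, so e_1 = (0.5477, 0.3651, 0.7303, 0.1826).
e_1·v_2 = 0.5477·(-4) + 0.3651·(-4) + 0.7303·(-3) + 0.1826·(-3) = -6.3901.
u_2 = v_2 + 6.3901·e_1 = (-0.5000, -1.6667, 1.6667, -1.8333).
‖u_2‖ = 3.0277, so e_2 = (-0.1651, -0.5505, 0.5505, -0.6055).

e_2 = (-0.1651, -0.5505, 0.5505, -0.6055)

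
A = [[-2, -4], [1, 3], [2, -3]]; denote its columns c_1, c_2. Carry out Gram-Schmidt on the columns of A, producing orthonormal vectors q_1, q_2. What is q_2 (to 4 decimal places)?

q_2 = (-0.5170, 0.4375, -0.7357)

c_1 = (-2, 1, 2); ‖c_1‖ = 3.0000, so q_1 = (-0.6667, 0.3333, 0.6667).
q_1·c_2 = (-0.6667)·(-4) + 0.3333·3 + 0.6667·(-3) = 1.6667.
u_2 = c_2 − 1.6667·q_1 = (-2.8889, 2.4444, -4.1111).
‖u_2‖ = 5.5877, so q_2 = (-0.5170, 0.4375, -0.7357).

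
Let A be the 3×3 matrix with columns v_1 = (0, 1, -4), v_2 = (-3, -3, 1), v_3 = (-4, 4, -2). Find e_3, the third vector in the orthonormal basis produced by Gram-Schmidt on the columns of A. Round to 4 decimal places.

v_1 = (0, 1, -4); ‖v_1‖ = 4.1231, so e_1 = (0.0000, 0.2425, -0.9701).
e_1·v_2 = 0.0000·(-3) + 0.2425·(-3) + (-0.9701)·1 = -1.6977.
u_2 = v_2 + 1.6977·e_1 = (-3.0000, -2.5882, -0.6471).
‖u_2‖ = 4.0147, so e_2 = (-0.7473, -0.6447, -0.1612).
e_1·v_3 = 0.0000·(-4) + 0.2425·4 + (-0.9701)·(-2) = 2.9104; e_2·v_3 = (-0.7473)·(-4) + (-0.6447)·4 + (-0.1612)·(-2) = 0.7326.
u_3 = v_3 − 2.9104·e_1 − 0.7326·e_2 = (-3.4526, 3.7664, 0.9416).
‖u_3‖ = 5.1955, so e_3 = (-0.6645, 0.7249, 0.1812).

e_3 = (-0.6645, 0.7249, 0.1812)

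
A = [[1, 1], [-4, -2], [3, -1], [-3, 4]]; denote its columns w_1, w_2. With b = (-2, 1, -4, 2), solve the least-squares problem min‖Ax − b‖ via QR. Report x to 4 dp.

w_1 = (1, -4, 3, -3); ‖w_1‖ = 5.9161, so e_1 = (0.1690, -0.6761, 0.5071, -0.5071).
e_1·w_2 = 0.1690·1 + (-0.6761)·(-2) + 0.5071·(-1) + (-0.5071)·4 = -1.0142.
u_2 = w_2 + 1.0142·e_1 = (1.1714, -2.6857, -0.4857, 3.4857).
‖u_2‖ = 4.5795, so e_2 = (0.2558, -0.5865, -0.1061, 0.7612).
Qᵀb = (-4.0567, 0.8485).
Back-substitute: x_2 = 0.8485/4.5795 = 0.1853.
x_1 = (-4.0567 + 1.0142·0.1853)/5.9161 = -0.6540.

x = (-0.6540, 0.1853)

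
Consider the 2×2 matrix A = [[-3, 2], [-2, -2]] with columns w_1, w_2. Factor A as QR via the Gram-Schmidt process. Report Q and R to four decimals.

Q = [[-0.8321, 0.5547], [-0.5547, -0.8321]], R = [[3.6056, -0.5547], [0.0000, 2.7735]]

w_1 = (-3, -2); ‖w_1‖ = 3.6056, so q_1 = (-0.8321, -0.5547).
q_1·w_2 = (-0.8321)·2 + (-0.5547)·(-2) = -0.5547.
u_2 = w_2 + 0.5547·q_1 = (1.5385, -2.3077).
‖u_2‖ = 2.7735, so q_2 = (0.5547, -0.8321).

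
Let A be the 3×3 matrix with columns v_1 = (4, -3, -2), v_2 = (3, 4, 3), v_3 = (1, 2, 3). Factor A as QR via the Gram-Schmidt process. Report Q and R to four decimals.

Q = [[0.7428, 0.6687, -0.0324], [-0.5571, 0.5904, -0.5840], [-0.3714, 0.4519, 0.8111]], R = [[5.3852, -1.1142, -1.4856], [0.0000, 5.7235, 3.2052], [0.0000, 0.0000, 1.2329]]

v_1 = (4, -3, -2); ‖v_1‖ = 5.3852, so q_1 = (0.7428, -0.5571, -0.3714).
q_1·v_2 = 0.7428·3 + (-0.5571)·4 + (-0.3714)·3 = -1.1142.
u_2 = v_2 + 1.1142·q_1 = (3.8276, 3.3793, 2.5862).
‖u_2‖ = 5.7235, so q_2 = (0.6687, 0.5904, 0.4519).
q_1·v_3 = 0.7428·1 + (-0.5571)·2 + (-0.3714)·3 = -1.4856; q_2·v_3 = 0.6687·1 + 0.5904·2 + 0.4519·3 = 3.2052.
u_3 = v_3 + 1.4856·q_1 − 3.2052·q_2 = (-0.0400, -0.7200, 1.0000).
‖u_3‖ = 1.2329, so q_3 = (-0.0324, -0.5840, 0.8111).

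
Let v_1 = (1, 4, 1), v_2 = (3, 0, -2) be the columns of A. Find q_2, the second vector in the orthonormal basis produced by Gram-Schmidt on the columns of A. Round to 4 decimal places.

q_1 = v_1/‖v_1‖ = (1, 4, 1)/4.2426 = (0.2357, 0.9428, 0.2357).
r_{12} = q_1·v_2 = 0.2357.
u_2 = v_2 − 0.2357·q_1 = (2.9444, -0.2222, -2.0556).
‖u_2‖ = 3.5978, so q_2 = (0.8184, -0.0618, -0.5713).

q_2 = (0.8184, -0.0618, -0.5713)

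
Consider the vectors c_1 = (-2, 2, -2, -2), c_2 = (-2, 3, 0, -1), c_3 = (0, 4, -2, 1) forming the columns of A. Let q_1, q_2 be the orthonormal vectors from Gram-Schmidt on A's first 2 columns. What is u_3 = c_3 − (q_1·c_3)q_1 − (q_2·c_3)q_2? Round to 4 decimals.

u_3 = (1.6000, 1.7000, -1.8000, 1.9000)

c_1 = (-2, 2, -2, -2); ‖c_1‖ = 4.0000, so q_1 = (-0.5000, 0.5000, -0.5000, -0.5000).
q_1·c_2 = (-0.5000)·(-2) + 0.5000·3 + (-0.5000)·0 + (-0.5000)·(-1) = 3.0000.
u_2 = c_2 − 3.0000·q_1 = (-0.5000, 1.5000, 1.5000, 0.5000).
‖u_2‖ = 2.2361, so q_2 = (-0.2236, 0.6708, 0.6708, 0.2236).
q_1·c_3 = (-0.5000)·0 + 0.5000·4 + (-0.5000)·(-2) + (-0.5000)·1 = 2.5000; q_2·c_3 = (-0.2236)·0 + 0.6708·4 + 0.6708·(-2) + 0.2236·1 = 1.5652.
u_3 = c_3 − 2.5000·q_1 − 1.5652·q_2 = (1.6000, 1.7000, -1.8000, 1.9000).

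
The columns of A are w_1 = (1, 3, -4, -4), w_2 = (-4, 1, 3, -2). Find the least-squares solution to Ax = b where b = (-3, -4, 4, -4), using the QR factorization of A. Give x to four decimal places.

w_1 = (1, 3, -4, -4); ‖w_1‖ = 6.4807, so e_1 = (0.1543, 0.4629, -0.6172, -0.6172).
e_1·w_2 = 0.1543·(-4) + 0.4629·1 + (-0.6172)·3 + (-0.6172)·(-2) = -0.7715.
u_2 = w_2 + 0.7715·e_1 = (-3.8810, 1.3571, 2.5238, -2.4762).
‖u_2‖ = 5.4226, so e_2 = (-0.7157, 0.2503, 0.4654, -0.4566).
Qᵀb = (-2.3146, 4.8343).
Back-substitute: x_2 = 4.8343/5.4226 = 0.8915.
x_1 = (-2.3146 + 0.7715·0.8915)/6.4807 = -0.2510.

x = (-0.2510, 0.8915)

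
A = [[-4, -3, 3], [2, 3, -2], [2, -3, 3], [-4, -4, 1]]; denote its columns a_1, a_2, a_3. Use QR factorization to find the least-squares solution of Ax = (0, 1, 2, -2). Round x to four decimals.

x = (0.3375, 0.4193, 0.8028)

a_1 = (-4, 2, 2, -4); ‖a_1‖ = 6.3246, so q_1 = (-0.6325, 0.3162, 0.3162, -0.6325).
q_1·a_2 = (-0.6325)·(-3) + 0.3162·3 + 0.3162·(-3) + (-0.6325)·(-4) = 4.4272.
u_2 = a_2 − 4.4272·q_1 = (-0.2000, 1.6000, -4.4000, -1.2000).
‖u_2‖ = 4.8374, so q_2 = (-0.0413, 0.3308, -0.9096, -0.2481).
q_1·a_3 = (-0.6325)·3 + 0.3162·(-2) + 0.3162·3 + (-0.6325)·1 = -2.2136; q_2·a_3 = (-0.0413)·3 + 0.3308·(-2) + (-0.9096)·3 + (-0.2481)·1 = -3.7624.
u_3 = a_3 + 2.2136·q_1 + 3.7624·q_2 = (1.4444, -0.0556, 0.2778, -1.3333).
‖u_3‖ = 1.9861, so q_3 = (0.7273, -0.0280, 0.1399, -0.6713).
Qᵀb = (2.2136, -0.9923, 1.5944).
Back-substitute: x_3 = 1.5944/1.9861 = 0.8028.
x_2 = (-0.9923 + 3.7624·0.8028)/4.8374 = 0.4193.
x_1 = (2.2136 − 4.4272·0.4193 + 2.2136·0.8028)/6.3246 = 0.3375.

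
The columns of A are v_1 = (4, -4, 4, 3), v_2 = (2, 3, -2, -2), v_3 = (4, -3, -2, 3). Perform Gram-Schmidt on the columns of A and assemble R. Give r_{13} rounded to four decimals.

r_{13} = 3.8411

v_1 = (4, -4, 4, 3); ‖v_1‖ = 7.5498, so q_1 = (0.5298, -0.5298, 0.5298, 0.3974).
r_{13} = q_1·v_3 = 3.8411.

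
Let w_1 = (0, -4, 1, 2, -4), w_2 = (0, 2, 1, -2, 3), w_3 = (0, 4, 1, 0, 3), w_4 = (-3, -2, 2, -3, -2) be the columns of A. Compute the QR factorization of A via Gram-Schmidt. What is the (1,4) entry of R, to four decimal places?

r_{14} = 1.9728

w_1 = (0, -4, 1, 2, -4); ‖w_1‖ = 6.0828, so q_1 = (0.0000, -0.6576, 0.1644, 0.3288, -0.6576).
r_{14} = q_1·w_4 = 1.9728.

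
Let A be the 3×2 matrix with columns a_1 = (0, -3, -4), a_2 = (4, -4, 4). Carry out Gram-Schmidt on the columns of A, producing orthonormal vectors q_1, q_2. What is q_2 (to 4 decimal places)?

q_1 = a_1/‖a_1‖ = (0, -3, -4)/5.0000 = (0.0000, -0.6000, -0.8000).
r_{12} = q_1·a_2 = -0.8000.
u_2 = a_2 + 0.8000·q_1 = (4.0000, -4.4800, 3.3600).
‖u_2‖ = 6.8819, so q_2 = (0.5812, -0.6510, 0.4882).

q_2 = (0.5812, -0.6510, 0.4882)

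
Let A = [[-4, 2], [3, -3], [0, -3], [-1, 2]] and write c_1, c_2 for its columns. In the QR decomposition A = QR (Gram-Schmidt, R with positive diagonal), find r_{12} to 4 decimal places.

q_1 = c_1/‖c_1‖ = (-4, 3, 0, -1)/5.0990 = (-0.7845, 0.5883, 0.0000, -0.1961).
r_{12} = q_1·c_2 = -3.7262.

r_{12} = -3.7262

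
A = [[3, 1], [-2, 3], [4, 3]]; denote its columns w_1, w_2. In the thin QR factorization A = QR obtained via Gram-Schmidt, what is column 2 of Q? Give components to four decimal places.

w_1 = (3, -2, 4); ‖w_1‖ = 5.3852, so e_1 = (0.5571, -0.3714, 0.7428).
e_1·w_2 = 0.5571·1 + (-0.3714)·3 + 0.7428·3 = 1.6713.
u_2 = w_2 − 1.6713·e_1 = (0.0690, 3.6207, 1.7586).
‖u_2‖ = 4.0258, so e_2 = (0.0171, 0.8994, 0.4368).

e_2 = (0.0171, 0.8994, 0.4368)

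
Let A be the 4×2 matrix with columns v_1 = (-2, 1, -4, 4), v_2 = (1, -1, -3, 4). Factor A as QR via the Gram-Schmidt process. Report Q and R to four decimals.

Q = [[-0.3288, 0.7396], [0.1644, -0.5271], [-0.6576, -0.0935], [0.6576, 0.4080]], R = [[6.0828, 4.1100], [0.0000, 3.1793]]

e_1 = v_1/‖v_1‖ = (-2, 1, -4, 4)/6.0828 = (-0.3288, 0.1644, -0.6576, 0.6576).
r_{12} = e_1·v_2 = 4.1100.
u_2 = v_2 − 4.1100·e_1 = (2.3514, -1.6757, -0.2973, 1.2973).
‖u_2‖ = 3.1793, so e_2 = (0.7396, -0.5271, -0.0935, 0.4080).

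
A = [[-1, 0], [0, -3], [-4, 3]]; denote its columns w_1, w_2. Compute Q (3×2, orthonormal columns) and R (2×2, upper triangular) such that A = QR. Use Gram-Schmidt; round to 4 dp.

Q = [[-0.2425, -0.2287], [0.0000, -0.9718], [-0.9701, 0.0572]], R = [[4.1231, -2.9104], [0.0000, 3.0870]]

w_1 = (-1, 0, -4); ‖w_1‖ = 4.1231, so q_1 = (-0.2425, 0.0000, -0.9701).
q_1·w_2 = (-0.2425)·0 + 0.0000·(-3) + (-0.9701)·3 = -2.9104.
u_2 = w_2 + 2.9104·q_1 = (-0.7059, -3.0000, 0.1765).
‖u_2‖ = 3.0870, so q_2 = (-0.2287, -0.9718, 0.0572).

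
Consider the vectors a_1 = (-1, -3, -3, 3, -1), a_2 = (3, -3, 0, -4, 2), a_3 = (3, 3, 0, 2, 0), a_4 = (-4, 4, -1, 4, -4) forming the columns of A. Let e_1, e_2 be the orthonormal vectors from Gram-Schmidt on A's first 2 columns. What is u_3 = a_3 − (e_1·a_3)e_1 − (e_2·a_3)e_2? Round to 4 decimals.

u_3 = (3.5279, 1.3468, -0.8439, 1.7649, 0.2582)

e_1 = a_1/‖a_1‖ = (-1, -3, -3, 3, -1)/5.3852 = (-0.1857, -0.5571, -0.5571, 0.5571, -0.1857).
r_{12} = e_1·a_2 = -1.4856.
u_2 = a_2 + 1.4856·e_1 = (2.7241, -3.8276, -0.8276, -3.1724, 1.7241).
‖u_2‖ = 5.9827, so e_2 = (0.4553, -0.6398, -0.1383, -0.5303, 0.2882).
r_{13} = e_1·a_3 = -1.1142; r_{23} = e_2·a_3 = -1.6138.
u_3 = a_3 + 1.1142·e_1 + 1.6138·e_2 = (3.5279, 1.3468, -0.8439, 1.7649, 0.2582).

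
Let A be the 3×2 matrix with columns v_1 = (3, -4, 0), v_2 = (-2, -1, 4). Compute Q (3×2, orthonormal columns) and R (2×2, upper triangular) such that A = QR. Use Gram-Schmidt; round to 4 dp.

v_1 = (3, -4, 0); ‖v_1‖ = 5.0000, so q_1 = (0.6000, -0.8000, 0.0000).
q_1·v_2 = 0.6000·(-2) + (-0.8000)·(-1) + 0.0000·4 = -0.4000.
u_2 = v_2 + 0.4000·q_1 = (-1.7600, -1.3200, 4.0000).
‖u_2‖ = 4.5651, so q_2 = (-0.3855, -0.2892, 0.8762).

Q = [[0.6000, -0.3855], [-0.8000, -0.2892], [0.0000, 0.8762]], R = [[5.0000, -0.4000], [0.0000, 4.5651]]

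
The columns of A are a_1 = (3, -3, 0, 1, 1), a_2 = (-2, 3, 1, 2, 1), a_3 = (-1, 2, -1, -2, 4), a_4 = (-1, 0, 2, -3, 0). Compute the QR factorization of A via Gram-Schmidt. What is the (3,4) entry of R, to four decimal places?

r_{34} = 0.8840

a_1 = (3, -3, 0, 1, 1); ‖a_1‖ = 4.4721, so q_1 = (0.6708, -0.6708, 0.0000, 0.2236, 0.2236).
q_1·a_2 = 0.6708·(-2) + (-0.6708)·3 + 0.0000·1 + 0.2236·2 + 0.2236·1 = -2.6833.
u_2 = a_2 + 2.6833·q_1 = (-0.2000, 1.2000, 1.0000, 2.6000, 1.6000).
‖u_2‖ = 3.4351, so q_2 = (-0.0582, 0.3493, 0.2911, 0.7569, 0.4658).
q_1·a_3 = 0.6708·(-1) + (-0.6708)·2 + 0.0000·(-1) + 0.2236·(-2) + 0.2236·4 = -1.5652; q_2·a_3 = (-0.0582)·(-1) + 0.3493·2 + 0.2911·(-1) + 0.7569·(-2) + 0.4658·4 = 0.8151.
u_3 = a_3 + 1.5652·q_1 − 0.8151·q_2 = (0.0975, 0.6653, -1.2373, -2.2669, 3.9703).
‖u_3‖ = 4.7839, so q_3 = (0.0204, 0.1391, -0.2586, -0.4739, 0.8299).
r_{34} = q_3·a_4 = 0.8840.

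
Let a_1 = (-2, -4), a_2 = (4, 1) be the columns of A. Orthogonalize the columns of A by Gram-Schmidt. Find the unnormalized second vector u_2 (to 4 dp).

a_1 = (-2, -4); ‖a_1‖ = 4.4721, so q_1 = (-0.4472, -0.8944).
q_1·a_2 = (-0.4472)·4 + (-0.8944)·1 = -2.6833.
u_2 = a_2 + 2.6833·q_1 = (2.8000, -1.4000).

u_2 = (2.8000, -1.4000)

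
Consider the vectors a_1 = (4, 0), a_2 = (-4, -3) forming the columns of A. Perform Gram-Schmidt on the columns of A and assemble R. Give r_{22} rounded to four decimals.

r_{22} = 3.0000

a_1 = (4, 0); ‖a_1‖ = 4.0000, so q_1 = (1.0000, 0.0000).
q_1·a_2 = 1.0000·(-4) + 0.0000·(-3) = -4.0000.
u_2 = a_2 + 4.0000·q_1 = (0.0000, -3.0000).
r_{22} = ‖u_2‖ = 3.0000.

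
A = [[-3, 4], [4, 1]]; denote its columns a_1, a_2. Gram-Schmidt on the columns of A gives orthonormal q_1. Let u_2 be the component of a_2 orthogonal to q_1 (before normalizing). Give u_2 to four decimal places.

u_2 = (3.0400, 2.2800)

a_1 = (-3, 4); ‖a_1‖ = 5.0000, so q_1 = (-0.6000, 0.8000).
q_1·a_2 = (-0.6000)·4 + 0.8000·1 = -1.6000.
u_2 = a_2 + 1.6000·q_1 = (3.0400, 2.2800).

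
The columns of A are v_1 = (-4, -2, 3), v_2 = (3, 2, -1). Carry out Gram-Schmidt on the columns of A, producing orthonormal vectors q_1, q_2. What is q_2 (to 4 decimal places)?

v_1 = (-4, -2, 3); ‖v_1‖ = 5.3852, so q_1 = (-0.7428, -0.3714, 0.5571).
q_1·v_2 = (-0.7428)·3 + (-0.3714)·2 + 0.5571·(-1) = -3.5282.
u_2 = v_2 + 3.5282·q_1 = (0.3793, 0.6897, 0.9655).
‖u_2‖ = 1.2457, so q_2 = (0.3045, 0.5536, 0.7751).

q_2 = (0.3045, 0.5536, 0.7751)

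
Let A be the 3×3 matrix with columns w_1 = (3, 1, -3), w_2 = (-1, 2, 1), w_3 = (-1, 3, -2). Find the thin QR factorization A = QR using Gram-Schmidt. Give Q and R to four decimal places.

w_1 = (3, 1, -3); ‖w_1‖ = 4.3589, so e_1 = (0.6882, 0.2294, -0.6882).
e_1·w_2 = 0.6882·(-1) + 0.2294·2 + (-0.6882)·1 = -0.9177.
u_2 = w_2 + 0.9177·e_1 = (-0.3684, 2.2105, 0.3684).
‖u_2‖ = 2.2711, so e_2 = (-0.1622, 0.9733, 0.1622).
e_1·w_3 = 0.6882·(-1) + 0.2294·3 + (-0.6882)·(-2) = 1.3765; e_2·w_3 = (-0.1622)·(-1) + 0.9733·3 + 0.1622·(-2) = 2.7578.
u_3 = w_3 − 1.3765·e_1 − 2.7578·e_2 = (-1.5000, 0.0000, -1.5000).
‖u_3‖ = 2.1213, so e_3 = (-0.7071, 0.0000, -0.7071).

Q = [[0.6882, -0.1622, -0.7071], [0.2294, 0.9733, 0.0000], [-0.6882, 0.1622, -0.7071]], R = [[4.3589, -0.9177, 1.3765], [0.0000, 2.2711, 2.7578], [0.0000, 0.0000, 2.1213]]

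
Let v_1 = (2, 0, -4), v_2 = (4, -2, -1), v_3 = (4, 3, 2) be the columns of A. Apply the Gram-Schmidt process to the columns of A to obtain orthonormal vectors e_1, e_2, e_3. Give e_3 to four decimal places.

e_3 = (0.4815, 0.8427, 0.2408)

v_1 = (2, 0, -4); ‖v_1‖ = 4.4721, so e_1 = (0.4472, 0.0000, -0.8944).
e_1·v_2 = 0.4472·4 + 0.0000·(-2) + (-0.8944)·(-1) = 2.6833.
u_2 = v_2 − 2.6833·e_1 = (2.8000, -2.0000, 1.4000).
‖u_2‖ = 3.7148, so e_2 = (0.7537, -0.5384, 0.3769).
e_1·v_3 = 0.4472·4 + 0.0000·3 + (-0.8944)·2 = 0.0000; e_2·v_3 = 0.7537·4 + (-0.5384)·3 + 0.3769·2 = 2.1535.
u_3 = v_3 + 0.0000·e_1 − 2.1535·e_2 = (2.3768, 4.1594, 1.1884).
‖u_3‖ = 4.9358, so e_3 = (0.4815, 0.8427, 0.2408).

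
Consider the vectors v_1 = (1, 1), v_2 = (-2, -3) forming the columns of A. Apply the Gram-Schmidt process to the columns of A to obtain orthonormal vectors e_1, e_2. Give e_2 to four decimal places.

e_2 = (0.7071, -0.7071)

e_1 = v_1/‖v_1‖ = (1, 1)/1.4142 = (0.7071, 0.7071).
r_{12} = e_1·v_2 = -3.5355.
u_2 = v_2 + 3.5355·e_1 = (0.5000, -0.5000).
‖u_2‖ = 0.7071, so e_2 = (0.7071, -0.7071).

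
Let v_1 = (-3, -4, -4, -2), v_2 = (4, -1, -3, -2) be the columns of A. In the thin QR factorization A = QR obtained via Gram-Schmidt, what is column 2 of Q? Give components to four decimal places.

e_2 = (0.8480, -0.0540, -0.4282, -0.3076)

v_1 = (-3, -4, -4, -2); ‖v_1‖ = 6.7082, so e_1 = (-0.4472, -0.5963, -0.5963, -0.2981).
e_1·v_2 = (-0.4472)·4 + (-0.5963)·(-1) + (-0.5963)·(-3) + (-0.2981)·(-2) = 1.1926.
u_2 = v_2 − 1.1926·e_1 = (4.5333, -0.2889, -2.2889, -1.6444).
‖u_2‖ = 5.3458, so e_2 = (0.8480, -0.0540, -0.4282, -0.3076).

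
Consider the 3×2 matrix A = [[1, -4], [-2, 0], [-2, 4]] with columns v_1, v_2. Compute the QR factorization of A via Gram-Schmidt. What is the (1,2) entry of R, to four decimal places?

q_1 = v_1/‖v_1‖ = (1, -2, -2)/3.0000 = (0.3333, -0.6667, -0.6667).
r_{12} = q_1·v_2 = -4.0000.

r_{12} = -4.0000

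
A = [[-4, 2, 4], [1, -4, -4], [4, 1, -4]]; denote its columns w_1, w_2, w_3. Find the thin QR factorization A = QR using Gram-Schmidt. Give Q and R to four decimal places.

w_1 = (-4, 1, 4); ‖w_1‖ = 5.7446, so q_1 = (-0.6963, 0.1741, 0.6963).
q_1·w_2 = (-0.6963)·2 + 0.1741·(-4) + 0.6963·1 = -1.3926.
u_2 = w_2 + 1.3926·q_1 = (1.0303, -3.7576, 1.9697).
‖u_2‖ = 4.3658, so q_2 = (0.2360, -0.8607, 0.4512).
q_1·w_3 = (-0.6963)·4 + 0.1741·(-4) + 0.6963·(-4) = -6.2668; q_2·w_3 = 0.2360·4 + (-0.8607)·(-4) + 0.4512·(-4) = 2.5820.
u_3 = w_3 + 6.2668·q_1 − 2.5820·q_2 = (-0.9730, -0.6868, -0.8013).
‖u_3‖ = 1.4354, so q_3 = (-0.6778, -0.4785, -0.5582).

Q = [[-0.6963, 0.2360, -0.6778], [0.1741, -0.8607, -0.4785], [0.6963, 0.4512, -0.5582]], R = [[5.7446, -1.3926, -6.2668], [0.0000, 4.3658, 2.5820], [0.0000, 0.0000, 1.4354]]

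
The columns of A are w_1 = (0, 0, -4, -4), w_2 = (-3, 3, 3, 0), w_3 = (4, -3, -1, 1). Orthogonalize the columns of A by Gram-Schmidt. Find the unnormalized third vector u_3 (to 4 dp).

e_1 = w_1/‖w_1‖ = (0, 0, -4, -4)/5.6569 = (0.0000, 0.0000, -0.7071, -0.7071).
r_{12} = e_1·w_2 = -2.1213.
u_2 = w_2 + 2.1213·e_1 = (-3.0000, 3.0000, 1.5000, -1.5000).
‖u_2‖ = 4.7434, so e_2 = (-0.6325, 0.6325, 0.3162, -0.3162).
r_{13} = e_1·w_3 = 0.0000; r_{23} = e_2·w_3 = -5.0596.
u_3 = w_3 + 0.0000·e_1 + 5.0596·e_2 = (0.8000, 0.2000, 0.6000, -0.6000).

u_3 = (0.8000, 0.2000, 0.6000, -0.6000)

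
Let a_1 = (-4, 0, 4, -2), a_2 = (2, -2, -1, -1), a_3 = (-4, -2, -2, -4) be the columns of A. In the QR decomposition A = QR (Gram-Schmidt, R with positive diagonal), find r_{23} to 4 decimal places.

a_1 = (-4, 0, 4, -2); ‖a_1‖ = 6.0000, so q_1 = (-0.6667, 0.0000, 0.6667, -0.3333).
q_1·a_2 = (-0.6667)·2 + 0.0000·(-2) + 0.6667·(-1) + (-0.3333)·(-1) = -1.6667.
u_2 = a_2 + 1.6667·q_1 = (0.8889, -2.0000, 0.1111, -1.5556).
‖u_2‖ = 2.6874, so q_2 = (0.3308, -0.7442, 0.0413, -0.5788).
r_{23} = q_2·a_3 = 2.3980.

r_{23} = 2.3980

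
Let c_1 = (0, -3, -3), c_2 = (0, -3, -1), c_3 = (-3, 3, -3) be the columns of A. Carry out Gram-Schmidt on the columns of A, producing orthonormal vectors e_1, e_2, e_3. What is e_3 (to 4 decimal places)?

c_1 = (0, -3, -3); ‖c_1‖ = 4.2426, so e_1 = (0.0000, -0.7071, -0.7071).
e_1·c_2 = 0.0000·0 + (-0.7071)·(-3) + (-0.7071)·(-1) = 2.8284.
u_2 = c_2 − 2.8284·e_1 = (0.0000, -1.0000, 1.0000).
‖u_2‖ = 1.4142, so e_2 = (0.0000, -0.7071, 0.7071).
e_1·c_3 = 0.0000·(-3) + (-0.7071)·3 + (-0.7071)·(-3) = 0.0000; e_2·c_3 = 0.0000·(-3) + (-0.7071)·3 + 0.7071·(-3) = -4.2426.
u_3 = c_3 + 0.0000·e_1 + 4.2426·e_2 = (-3.0000, 0.0000, 0.0000).
‖u_3‖ = 3.0000, so e_3 = (-1.0000, 0.0000, 0.0000).

e_3 = (-1.0000, 0.0000, 0.0000)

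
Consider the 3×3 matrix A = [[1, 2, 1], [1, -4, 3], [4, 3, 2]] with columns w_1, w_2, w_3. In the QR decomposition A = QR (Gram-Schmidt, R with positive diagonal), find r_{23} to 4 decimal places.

r_{23} = -2.2030

w_1 = (1, 1, 4); ‖w_1‖ = 4.2426, so q_1 = (0.2357, 0.2357, 0.9428).
q_1·w_2 = 0.2357·2 + 0.2357·(-4) + 0.9428·3 = 2.3570.
u_2 = w_2 − 2.3570·q_1 = (1.4444, -4.5556, 0.7778).
‖u_2‖ = 4.8419, so q_2 = (0.2983, -0.9409, 0.1606).
r_{23} = q_2·w_3 = -2.2030.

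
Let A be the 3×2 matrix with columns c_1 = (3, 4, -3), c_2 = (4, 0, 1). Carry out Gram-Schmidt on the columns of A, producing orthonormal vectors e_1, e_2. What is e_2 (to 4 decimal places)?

e_1 = c_1/‖c_1‖ = (3, 4, -3)/5.8310 = (0.5145, 0.6860, -0.5145).
r_{12} = e_1·c_2 = 1.5435.
u_2 = c_2 − 1.5435·e_1 = (3.2059, -1.0588, 1.7941).
‖u_2‖ = 3.8233, so e_2 = (0.8385, -0.2769, 0.4693).

e_2 = (0.8385, -0.2769, 0.4693)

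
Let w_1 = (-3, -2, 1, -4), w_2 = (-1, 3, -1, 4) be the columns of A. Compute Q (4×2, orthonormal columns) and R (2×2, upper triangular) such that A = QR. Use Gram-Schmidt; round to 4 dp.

w_1 = (-3, -2, 1, -4); ‖w_1‖ = 5.4772, so q_1 = (-0.5477, -0.3651, 0.1826, -0.7303).
q_1·w_2 = (-0.5477)·(-1) + (-0.3651)·3 + 0.1826·(-1) + (-0.7303)·4 = -3.6515.
u_2 = w_2 + 3.6515·q_1 = (-3.0000, 1.6667, -0.3333, 1.3333).
‖u_2‖ = 3.6968, so q_2 = (-0.8115, 0.4508, -0.0902, 0.3607).

Q = [[-0.5477, -0.8115], [-0.3651, 0.4508], [0.1826, -0.0902], [-0.7303, 0.3607]], R = [[5.4772, -3.6515], [0.0000, 3.6968]]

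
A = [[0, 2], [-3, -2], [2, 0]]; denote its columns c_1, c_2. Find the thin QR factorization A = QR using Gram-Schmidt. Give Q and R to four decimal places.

Q = [[0.0000, 0.8745], [-0.8321, -0.2691], [0.5547, -0.4036]], R = [[3.6056, 1.6641], [0.0000, 2.2871]]

q_1 = c_1/‖c_1‖ = (0, -3, 2)/3.6056 = (0.0000, -0.8321, 0.5547).
r_{12} = q_1·c_2 = 1.6641.
u_2 = c_2 − 1.6641·q_1 = (2.0000, -0.6154, -0.9231).
‖u_2‖ = 2.2871, so q_2 = (0.8745, -0.2691, -0.4036).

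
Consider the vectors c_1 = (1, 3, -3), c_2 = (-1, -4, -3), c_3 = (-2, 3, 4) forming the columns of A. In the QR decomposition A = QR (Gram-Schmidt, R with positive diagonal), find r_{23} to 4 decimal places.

c_1 = (1, 3, -3); ‖c_1‖ = 4.3589, so q_1 = (0.2294, 0.6882, -0.6882).
q_1·c_2 = 0.2294·(-1) + 0.6882·(-4) + (-0.6882)·(-3) = -0.9177.
u_2 = c_2 + 0.9177·q_1 = (-0.7895, -3.3684, -3.6316).
‖u_2‖ = 5.0158, so q_2 = (-0.1574, -0.6716, -0.7240).
r_{23} = q_2·c_3 = -4.5960.

r_{23} = -4.5960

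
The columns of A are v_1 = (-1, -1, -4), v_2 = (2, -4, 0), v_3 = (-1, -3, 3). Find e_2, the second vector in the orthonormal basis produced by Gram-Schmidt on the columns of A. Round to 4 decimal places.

e_2 = (0.4747, -0.8745, 0.0999)

v_1 = (-1, -1, -4); ‖v_1‖ = 4.2426, so e_1 = (-0.2357, -0.2357, -0.9428).
e_1·v_2 = (-0.2357)·2 + (-0.2357)·(-4) + (-0.9428)·0 = 0.4714.
u_2 = v_2 − 0.4714·e_1 = (2.1111, -3.8889, 0.4444).
‖u_2‖ = 4.4472, so e_2 = (0.4747, -0.8745, 0.0999).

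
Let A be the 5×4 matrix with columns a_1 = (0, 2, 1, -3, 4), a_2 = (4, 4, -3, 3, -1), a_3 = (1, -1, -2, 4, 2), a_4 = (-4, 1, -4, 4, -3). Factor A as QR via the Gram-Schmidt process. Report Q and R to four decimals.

Q = [[0.0000, 0.5722, -0.0303, -0.8017], [0.3651, 0.6485, -0.3927, 0.4008], [0.1826, -0.3910, -0.2145, -0.4326], [-0.5477, 0.3147, 0.5769, 0.0949], [0.7303, 0.0095, 0.6827, -0.0211]], R = [[5.4772, -1.4606, -1.4606, -4.7469], [0.0000, 6.9905, 1.9837, 1.1540], [0.0000, 0.0000, 4.4645, 0.8461], [0.0000, 0.0000, 0.0000, 5.7809]]

e_1 = a_1/‖a_1‖ = (0, 2, 1, -3, 4)/5.4772 = (0.0000, 0.3651, 0.1826, -0.5477, 0.7303).
r_{12} = e_1·a_2 = -1.4606.
u_2 = a_2 + 1.4606·e_1 = (4.0000, 4.5333, -2.7333, 2.2000, 0.0667).
‖u_2‖ = 6.9905, so e_2 = (0.5722, 0.6485, -0.3910, 0.3147, 0.0095).
r_{13} = e_1·a_3 = -1.4606; r_{23} = e_2·a_3 = 1.9837.
u_3 = a_3 + 1.4606·e_1 − 1.9837·e_2 = (-0.1351, -1.7531, -0.9577, 2.5757, 3.0477).
‖u_3‖ = 4.4645, so e_3 = (-0.0303, -0.3927, -0.2145, 0.5769, 0.6827).
r_{14} = e_1·a_4 = -4.7469; r_{24} = e_2·a_4 = 1.1540; r_{34} = e_3·a_4 = 0.8461.
u_4 = a_4 + 4.7469·e_1 − 1.1540·e_2 − 0.8461·e_3 = (-4.6347, 2.3172, -2.5006, 0.5487, -0.1220).
‖u_4‖ = 5.7809, so e_4 = (-0.8017, 0.4008, -0.4326, 0.0949, -0.0211).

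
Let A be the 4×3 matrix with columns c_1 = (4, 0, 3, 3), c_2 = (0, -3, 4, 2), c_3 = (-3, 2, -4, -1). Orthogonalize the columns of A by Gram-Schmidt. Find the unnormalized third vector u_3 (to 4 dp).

u_3 = (-0.8792, 0.5045, -0.4154, 1.5876)

c_1 = (4, 0, 3, 3); ‖c_1‖ = 5.8310, so q_1 = (0.6860, 0.0000, 0.5145, 0.5145).
q_1·c_2 = 0.6860·0 + 0.0000·(-3) + 0.5145·4 + 0.5145·2 = 3.0870.
u_2 = c_2 − 3.0870·q_1 = (-2.1176, -3.0000, 2.4118, 0.4118).
‖u_2‖ = 4.4125, so q_2 = (-0.4799, -0.6799, 0.5466, 0.0933).
q_1·c_3 = 0.6860·(-3) + 0.0000·2 + 0.5145·(-4) + 0.5145·(-1) = -4.6305; q_2·c_3 = (-0.4799)·(-3) + (-0.6799)·2 + 0.5466·(-4) + 0.0933·(-1) = -2.1996.
u_3 = c_3 + 4.6305·q_1 + 2.1996·q_2 = (-0.8792, 0.5045, -0.4154, 1.5876).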